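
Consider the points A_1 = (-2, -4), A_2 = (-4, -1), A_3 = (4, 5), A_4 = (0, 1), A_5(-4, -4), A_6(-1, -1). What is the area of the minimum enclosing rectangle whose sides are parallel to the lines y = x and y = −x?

In coordinates u = x + y, v = x − y the rectangle is axis-aligned; the map (x,y)→(u,v) scales areas by 2.
u-values: -6, -5, 9, 1, -8, -2; range = 9 − (-8) = 17.
v-values: 2, -3, -1, -1, 0, 0; range = 2 − (-3) = 5.
Area = (17 × 5) / 2 = 42.5.

42.5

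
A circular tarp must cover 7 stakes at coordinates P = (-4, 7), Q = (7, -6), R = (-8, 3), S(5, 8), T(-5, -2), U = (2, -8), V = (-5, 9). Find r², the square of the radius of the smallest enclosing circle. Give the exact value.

92.25

The farthest pair is Q–V with squared distance 369. The circle on this segment as diameter has centre (1, 1.5) and r² = 369/4 = 92.25.
Check P: distance² to centre = 55.25 ≤ 92.25, so it lies inside.
All remaining points lie in this disk, and no smaller disk contains both endpoints, so this is the minimum enclosing circle.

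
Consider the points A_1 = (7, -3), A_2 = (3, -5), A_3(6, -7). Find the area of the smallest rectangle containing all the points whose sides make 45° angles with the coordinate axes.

In coordinates u = x + y, v = x − y the rectangle is axis-aligned; the map (x,y)→(u,v) scales areas by 2.
u-values: 4, -2, -1; range = 4 − (-2) = 6.
v-values: 10, 8, 13; range = 13 − 8 = 5.
Area = (6 × 5) / 2 = 15.

15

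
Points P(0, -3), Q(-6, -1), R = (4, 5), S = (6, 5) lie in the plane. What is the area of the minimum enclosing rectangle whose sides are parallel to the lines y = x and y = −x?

72

In coordinates u = x + y, v = x − y the rectangle is axis-aligned; the map (x,y)→(u,v) scales areas by 2.
u-values: -3, -7, 9, 11; range = 11 − (-7) = 18.
v-values: 3, -5, -1, 1; range = 3 − (-5) = 8.
Area = (18 × 8) / 2 = 72.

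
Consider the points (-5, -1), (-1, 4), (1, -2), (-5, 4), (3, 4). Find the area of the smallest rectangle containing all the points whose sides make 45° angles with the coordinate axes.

In coordinates u = x + y, v = x − y the rectangle is axis-aligned; the map (x,y)→(u,v) scales areas by 2.
u-values: -6, 3, -1, -1, 7; range = 7 − (-6) = 13.
v-values: -4, -5, 3, -9, -1; range = 3 − (-9) = 12.
Area = (13 × 12) / 2 = 78.

78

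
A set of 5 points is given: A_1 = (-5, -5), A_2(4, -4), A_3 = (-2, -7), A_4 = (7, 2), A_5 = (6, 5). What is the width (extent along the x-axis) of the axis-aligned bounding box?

12

max x = 7, min x = -5, so width = 12.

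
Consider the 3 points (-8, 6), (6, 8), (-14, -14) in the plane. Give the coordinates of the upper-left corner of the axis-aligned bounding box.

(-14, 8)

x-range [-14, 6], y-range [-14, 8].
The upper-left corner is (-14, 8).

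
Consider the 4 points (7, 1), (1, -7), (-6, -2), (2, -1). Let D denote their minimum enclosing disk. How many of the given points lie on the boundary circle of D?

2

By Welzl's lemma the MEC is supported by two points (diametrically opposite) or three points (on a circumcircle).
The farthest pair is (7, 1)–(-6, -2) with squared distance 178. The circle on this segment as diameter has centre (0.5, -0.5) and r² = 178/4 = 44.5.
Check (1, -7): distance² to centre = 42.5 ≤ 44.5, so it lies inside.
All remaining points lie in this disk, and no smaller disk contains both endpoints, so this is the minimum enclosing circle.
The points at distance exactly r from the centre are (7, 1), (-6, -2) — 2 points.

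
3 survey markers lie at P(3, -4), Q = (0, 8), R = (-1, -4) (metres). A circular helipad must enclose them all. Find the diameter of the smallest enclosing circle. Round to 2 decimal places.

12.41

Side lengths²: PQ² = 153, PR² = 16, QR² = 145.
Since PQ² = 153 < 145 + 16 = 161, the triangle is acute, so the smallest enclosing circle is the circumcircle.
Circumcentre = (1, 1.875), r² = 38.515625.
Diameter = 2r = 2√(38.515625) ≈ 12.41.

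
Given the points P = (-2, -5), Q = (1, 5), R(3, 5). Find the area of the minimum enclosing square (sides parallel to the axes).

100

The bounding box has width 5 and height 10.
An axis-aligned square enclosing the set must have side ≥ max(width, height).
So the minimum side is max(5, 10) = 10.
Area = 10² = 100.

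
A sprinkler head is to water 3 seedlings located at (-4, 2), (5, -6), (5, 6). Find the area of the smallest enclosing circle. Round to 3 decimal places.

Call the three points A, B, C in the order given.
Side lengths²: AB² = 145, AC² = 97, BC² = 144.
Since AB² = 145 < 144 + 97 = 241, the triangle is acute, so the smallest enclosing circle is the circumcircle.
Circumcentre = (41/18, 0), r² = 14065/324.
Area = π·r² = π·14065/324 ≈ 136.378.

136.378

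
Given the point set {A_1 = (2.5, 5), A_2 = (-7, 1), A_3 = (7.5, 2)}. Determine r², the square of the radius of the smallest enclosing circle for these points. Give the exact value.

Side lengths²: A_1A_2² = 106.25, A_1A_3² = 34, A_2A_3² = 211.25.
Since A_2A_3² = 211.25 ≥ 106.25 + 34 = 140.25, the angle opposite A_2A_3 is not acute, so the smallest enclosing circle has A_2A_3 as diameter.
Centre = midpoint of A_2A_3 = (0.25, 1.5), r² = 211.25/4 = 52.8125.

52.8125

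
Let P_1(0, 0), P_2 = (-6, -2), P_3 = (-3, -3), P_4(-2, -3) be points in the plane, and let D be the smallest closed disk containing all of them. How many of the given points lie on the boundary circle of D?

2

The minimum enclosing circle of a finite set is fixed by two of the points (as a diameter) or three (as a circumcircle).
The farthest pair is P_1–P_2 with squared distance 40. The circle on this segment as diameter has centre (-3, -1) and r² = 40/4 = 10.
Check P_3: distance² to centre = 4 ≤ 10, so it lies inside.
All remaining points lie in this disk, and no smaller disk contains both endpoints, so this is the minimum enclosing circle.
The points at distance exactly r from the centre are P_1, P_2 — 2 points.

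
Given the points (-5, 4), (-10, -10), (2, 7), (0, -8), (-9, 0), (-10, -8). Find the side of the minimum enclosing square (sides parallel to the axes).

17

The bounding box has width 12 and height 17.
An axis-aligned square enclosing the set must have side ≥ max(width, height).
So the minimum side is max(12, 17) = 17.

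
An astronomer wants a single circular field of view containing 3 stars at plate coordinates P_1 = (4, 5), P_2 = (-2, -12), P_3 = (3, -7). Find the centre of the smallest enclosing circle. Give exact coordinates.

(1, -3.5)

Side lengths²: P_1P_2² = 325, P_1P_3² = 145, P_2P_3² = 50.
Since P_1P_2² = 325 ≥ 145 + 50 = 195, the angle opposite P_1P_2 is not acute, so the smallest enclosing circle has P_1P_2 as diameter.
Centre = midpoint of P_1P_2 = (1, -3.5), r² = 325/4 = 81.25.
Centre = (1, -3.5).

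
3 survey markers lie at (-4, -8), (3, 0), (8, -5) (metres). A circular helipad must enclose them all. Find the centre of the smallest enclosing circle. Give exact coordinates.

Call the three points A, B, C in the order given.
Side lengths²: AB² = 113, AC² = 153, BC² = 50.
Since AC² = 153 < 113 + 50 = 163, the triangle is acute, so the smallest enclosing circle is the circumcircle.
Circumcentre = (1.9, -6.1), r² = 38.42.
Centre = (1.9, -6.1).

(1.9, -6.1)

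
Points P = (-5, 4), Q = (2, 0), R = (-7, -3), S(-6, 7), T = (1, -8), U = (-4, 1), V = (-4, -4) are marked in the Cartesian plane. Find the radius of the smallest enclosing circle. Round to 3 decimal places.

A smallest enclosing disk is always determined by at most three of the input points on its boundary.
The farthest pair is S–T with squared distance 274. The circle on this segment as diameter has centre (-2.5, -0.5) and r² = 274/4 = 68.5.
Check P: distance² to centre = 26.5 ≤ 68.5, so it lies inside.
All remaining points lie in this disk, and no smaller disk contains both endpoints, so this is the minimum enclosing circle.
r = √(68.5) ≈ 8.276.

8.276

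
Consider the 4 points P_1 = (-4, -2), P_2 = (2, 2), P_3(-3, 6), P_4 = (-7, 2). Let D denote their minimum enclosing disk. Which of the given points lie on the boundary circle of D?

P_2, P_4

A smallest enclosing disk is always determined by at most three of the input points on its boundary.
The farthest pair is P_2–P_4 with squared distance 81. The circle on this segment as diameter has centre (-2.5, 2) and r² = 81/4 = 20.25.
Check P_1: distance² to centre = 18.25 ≤ 20.25, so it lies inside.
All remaining points lie in this disk, and no smaller disk contains both endpoints, so this is the minimum enclosing circle.
The points at distance exactly r from the centre are P_2, P_4 — 2 points.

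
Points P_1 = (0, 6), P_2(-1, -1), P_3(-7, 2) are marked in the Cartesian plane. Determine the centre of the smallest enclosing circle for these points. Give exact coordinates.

(-17/6, 17/6)

Side lengths²: P_1P_2² = 50, P_1P_3² = 65, P_2P_3² = 45.
Since P_1P_3² = 65 < 50 + 45 = 95, the triangle is acute, so the smallest enclosing circle is the circumcircle.
Circumcentre = (-17/6, 17/6), r² = 325/18.
Centre = (-17/6, 17/6).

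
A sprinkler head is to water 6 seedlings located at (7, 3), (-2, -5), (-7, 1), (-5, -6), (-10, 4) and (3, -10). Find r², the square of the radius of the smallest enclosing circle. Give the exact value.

78329/810

The minimum enclosing circle of a finite set is fixed by two of the points (as a diameter) or three (as a circumcircle).
The minimum enclosing circle is determined by three boundary points: (7, 3), (-10, 4), (3, -10).
Their circumcentre is (-161/90, -127/90) with r² = 78329/810.
The farthest remaining point (-7, 1) is at distance² 5341/162 ≤ 78329/810.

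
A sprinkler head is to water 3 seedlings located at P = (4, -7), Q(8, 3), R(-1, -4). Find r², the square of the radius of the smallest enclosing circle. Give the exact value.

Side lengths²: PQ² = 116, PR² = 34, QR² = 130.
Since QR² = 130 < 116 + 34 = 150, the triangle is acute, so the smallest enclosing circle is the circumcircle.
Circumcentre = (126/31, -38/31), r² = 32045/961.

32045/961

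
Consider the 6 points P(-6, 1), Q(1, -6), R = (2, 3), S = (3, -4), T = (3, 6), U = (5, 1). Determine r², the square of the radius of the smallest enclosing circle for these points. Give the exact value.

The minimum enclosing circle is determined by three boundary points: P, Q, T.
Their circumcentre is (2/7, 2/7) with r² = 1961/49.
The farthest remaining point S is at distance² 1261/49 ≤ 1961/49.

1961/49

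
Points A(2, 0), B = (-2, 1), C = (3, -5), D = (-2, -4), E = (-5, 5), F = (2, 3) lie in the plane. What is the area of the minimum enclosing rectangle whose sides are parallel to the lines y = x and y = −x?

In coordinates u = x + y, v = x − y the rectangle is axis-aligned; the map (x,y)→(u,v) scales areas by 2.
u-values: 2, -1, -2, -6, 0, 5; range = 5 − (-6) = 11.
v-values: 2, -3, 8, 2, -10, -1; range = 8 − (-10) = 18.
Area = (11 × 18) / 2 = 99.

99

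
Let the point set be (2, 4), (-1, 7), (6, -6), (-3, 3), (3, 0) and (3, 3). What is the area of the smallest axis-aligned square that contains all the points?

169

The bounding box has width 9 and height 13.
An axis-aligned square enclosing the set must have side ≥ max(width, height).
So the minimum side is max(9, 13) = 13.
Area = 13² = 169.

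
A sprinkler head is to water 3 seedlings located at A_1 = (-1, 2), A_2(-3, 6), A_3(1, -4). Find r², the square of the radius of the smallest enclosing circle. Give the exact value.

29

Side lengths²: A_1A_2² = 20, A_1A_3² = 40, A_2A_3² = 116.
Since A_2A_3² = 116 ≥ 40 + 20 = 60, the angle opposite A_2A_3 is not acute, so the smallest enclosing circle has A_2A_3 as diameter.
Centre = midpoint of A_2A_3 = (-1, 1), r² = 116/4 = 29.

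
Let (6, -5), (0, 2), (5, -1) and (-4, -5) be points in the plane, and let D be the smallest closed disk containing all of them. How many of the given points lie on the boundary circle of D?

3

A smallest enclosing disk is always determined by at most three of the input points on its boundary.
The minimum enclosing circle is determined by three boundary points: (6, -5), (0, 2), (-4, -5).
Their circumcentre is (1, -45/14) with r² = 5525/196.
The farthest remaining point (5, -1) is at distance² 4097/196 ≤ 5525/196.
The points at distance exactly r from the centre are (6, -5), (0, 2), (-4, -5) — 3 points.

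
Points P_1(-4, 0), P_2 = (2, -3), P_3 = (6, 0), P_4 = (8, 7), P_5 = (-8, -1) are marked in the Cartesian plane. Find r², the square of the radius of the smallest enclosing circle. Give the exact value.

By Welzl's lemma the MEC is supported by two points (diametrically opposite) or three points (on a circumcircle).
The farthest pair is P_4–P_5 with squared distance 320. The circle on this segment as diameter has centre (0, 3) and r² = 320/4 = 80.
Check P_1: distance² to centre = 25 ≤ 80, so it lies inside.
All remaining points lie in this disk, and no smaller disk contains both endpoints, so this is the minimum enclosing circle.

80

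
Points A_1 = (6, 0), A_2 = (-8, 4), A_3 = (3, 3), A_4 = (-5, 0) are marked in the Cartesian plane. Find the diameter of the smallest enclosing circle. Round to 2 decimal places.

14.56

A smallest enclosing disk is always determined by at most three of the input points on its boundary.
The farthest pair is A_1–A_2 with squared distance 212. The circle on this segment as diameter has centre (-1, 2) and r² = 212/4 = 53.
Check A_3: distance² to centre = 17 ≤ 53, so it lies inside.
All remaining points lie in this disk, and no smaller disk contains both endpoints, so this is the minimum enclosing circle.
Diameter = 2r = 2√53 ≈ 14.56.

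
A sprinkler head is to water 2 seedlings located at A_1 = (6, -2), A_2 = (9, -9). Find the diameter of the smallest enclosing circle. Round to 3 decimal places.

7.616

The smallest circle enclosing two points has them as diameter endpoints.
Centre = midpoint = (7.5, -5.5); r² = |A_1A_2|²/4 = 58/4 = 14.5.
Diameter = 2r = 2√(14.5) ≈ 7.616.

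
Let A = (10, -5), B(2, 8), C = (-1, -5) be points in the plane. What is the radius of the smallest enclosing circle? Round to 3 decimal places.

Side lengths²: AB² = 233, AC² = 121, BC² = 178.
Since AB² = 233 < 178 + 121 = 299, the triangle is acute, so the smallest enclosing circle is the circumcircle.
Circumcentre = (4.5, 15/26), r² = 20737/338.
r = √(20737/338) ≈ 7.833.

7.833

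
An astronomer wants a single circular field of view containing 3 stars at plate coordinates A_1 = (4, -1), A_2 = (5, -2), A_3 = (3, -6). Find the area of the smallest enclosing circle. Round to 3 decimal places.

Side lengths²: A_1A_2² = 2, A_1A_3² = 26, A_2A_3² = 20.
Since A_1A_3² = 26 ≥ 20 + 2 = 22, the angle opposite A_1A_3 is not acute, so the smallest enclosing circle has A_1A_3 as diameter.
Centre = midpoint of A_1A_3 = (3.5, -3.5), r² = 26/4 = 6.5.
Area = π·r² = π·6.5 ≈ 20.420.

20.420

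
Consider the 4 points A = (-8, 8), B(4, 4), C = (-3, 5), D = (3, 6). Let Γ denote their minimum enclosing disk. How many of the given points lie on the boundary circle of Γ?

2

A smallest enclosing disk is always determined by at most three of the input points on its boundary.
The farthest pair is A–B with squared distance 160. The circle on this segment as diameter has centre (-2, 6) and r² = 160/4 = 40.
Check C: distance² to centre = 2 ≤ 40, so it lies inside.
All remaining points lie in this disk, and no smaller disk contains both endpoints, so this is the minimum enclosing circle.
The points at distance exactly r from the centre are A, B — 2 points.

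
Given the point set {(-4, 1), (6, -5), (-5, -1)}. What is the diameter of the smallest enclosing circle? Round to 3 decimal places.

Call the three points A, B, C in the order given.
Side lengths²: AB² = 136, AC² = 5, BC² = 137.
Since BC² = 137 < 136 + 5 = 141, the triangle is acute, so the smallest enclosing circle is the circumcircle.
Circumcentre = (17/26, -67/26), r² = 11645/338.
Diameter = 2r = 2√(11645/338) ≈ 11.739.

11.739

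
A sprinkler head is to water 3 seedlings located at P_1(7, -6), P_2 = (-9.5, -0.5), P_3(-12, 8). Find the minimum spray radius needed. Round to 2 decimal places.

Side lengths²: P_1P_2² = 302.5, P_1P_3² = 557, P_2P_3² = 78.5.
Since P_1P_3² = 557 ≥ 302.5 + 78.5 = 381, the angle opposite P_1P_3 is not acute, so the smallest enclosing circle has P_1P_3 as diameter.
Centre = midpoint of P_1P_3 = (-2.5, 1), r² = 557/4 = 139.25.
r = √(139.25) ≈ 11.80.

11.80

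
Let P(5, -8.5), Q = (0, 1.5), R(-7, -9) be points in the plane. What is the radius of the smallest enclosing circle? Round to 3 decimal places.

6.917

Side lengths²: PQ² = 125, PR² = 144.25, QR² = 159.25.
Since QR² = 159.25 < 144.25 + 125 = 269.25, the triangle is acute, so the smallest enclosing circle is the circumcircle.
Circumcentre = (-8/7, -149/28), r² = 37505/784.
r = √(37505/784) ≈ 6.917.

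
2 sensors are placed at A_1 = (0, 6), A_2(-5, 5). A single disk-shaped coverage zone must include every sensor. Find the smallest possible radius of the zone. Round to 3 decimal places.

2.550

The smallest circle enclosing two points has them as diameter endpoints.
Centre = midpoint = (-2.5, 5.5); r² = |A_1A_2|²/4 = 26/4 = 6.5.
r = √(6.5) ≈ 2.550.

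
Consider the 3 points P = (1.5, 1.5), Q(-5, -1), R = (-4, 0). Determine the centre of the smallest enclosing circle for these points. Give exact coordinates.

Side lengths²: PQ² = 48.5, PR² = 32.5, QR² = 2.
Since PQ² = 48.5 ≥ 32.5 + 2 = 34.5, the angle opposite PQ is not acute, so the smallest enclosing circle has PQ as diameter.
Centre = midpoint of PQ = (-1.75, 0.25), r² = 48.5/4 = 12.125.
Centre = (-1.75, 0.25).

(-1.75, 0.25)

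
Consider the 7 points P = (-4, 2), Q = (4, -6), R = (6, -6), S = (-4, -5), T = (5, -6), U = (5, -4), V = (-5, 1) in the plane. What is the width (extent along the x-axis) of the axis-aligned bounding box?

max x = 6, min x = -5, so width = 11.

11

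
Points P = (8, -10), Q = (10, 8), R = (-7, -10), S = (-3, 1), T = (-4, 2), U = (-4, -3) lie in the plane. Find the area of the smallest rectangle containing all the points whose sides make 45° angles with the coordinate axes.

In coordinates u = x + y, v = x − y the rectangle is axis-aligned; the map (x,y)→(u,v) scales areas by 2.
u-values: -2, 18, -17, -2, -2, -7; range = 18 − (-17) = 35.
v-values: 18, 2, 3, -4, -6, -1; range = 18 − (-6) = 24.
Area = (35 × 24) / 2 = 420.

420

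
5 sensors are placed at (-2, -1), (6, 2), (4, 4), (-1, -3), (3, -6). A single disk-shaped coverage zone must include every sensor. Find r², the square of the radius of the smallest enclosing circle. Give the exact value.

The minimum enclosing circle is determined by three boundary points: (-2, -1), (4, 4), (3, -6).
Their circumcentre is (67/22, -21/22) with r² = 6161/242.
The farthest remaining point (-1, -3) is at distance² 4973/242 ≤ 6161/242.

6161/242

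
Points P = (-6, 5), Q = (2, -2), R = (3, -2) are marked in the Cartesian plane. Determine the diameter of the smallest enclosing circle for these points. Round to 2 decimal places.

11.40

Side lengths²: PQ² = 113, PR² = 130, QR² = 1.
Since PR² = 130 ≥ 113 + 1 = 114, the angle opposite PR is not acute, so the smallest enclosing circle has PR as diameter.
Centre = midpoint of PR = (-1.5, 1.5), r² = 130/4 = 32.5.
Diameter = 2r = 2√(32.5) ≈ 11.40.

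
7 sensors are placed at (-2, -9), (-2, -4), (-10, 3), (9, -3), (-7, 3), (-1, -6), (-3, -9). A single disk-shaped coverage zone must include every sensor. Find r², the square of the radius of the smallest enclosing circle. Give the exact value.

A smallest enclosing disk is always determined by at most three of the input points on its boundary.
The farthest pair is (-10, 3)–(9, -3) with squared distance 397. The circle on this segment as diameter has centre (-0.5, 0) and r² = 397/4 = 99.25.
Check (-2, -9): distance² to centre = 83.25 ≤ 99.25, so it lies inside.
All remaining points lie in this disk, and no smaller disk contains both endpoints, so this is the minimum enclosing circle.

99.25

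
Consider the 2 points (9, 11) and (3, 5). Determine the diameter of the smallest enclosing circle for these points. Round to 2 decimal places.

8.49

The smallest circle enclosing two points has them as diameter endpoints.
Centre = midpoint = (6, 8); r² = |(9, 11)−(3, 5)|²/4 = 72/4 = 18.
Diameter = 2r = 2√18 ≈ 8.49.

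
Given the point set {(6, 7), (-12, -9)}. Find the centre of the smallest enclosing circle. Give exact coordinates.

(-3, -1)

The smallest circle enclosing two points has them as diameter endpoints.
Centre = midpoint = (-3, -1); r² = |(6, 7)−(-12, -9)|²/4 = 580/4 = 145.
Centre = (-3, -1).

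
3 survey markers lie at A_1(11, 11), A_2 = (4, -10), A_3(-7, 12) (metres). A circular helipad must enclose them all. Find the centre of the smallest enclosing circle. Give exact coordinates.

(1.5, 2.5)

Side lengths²: A_1A_2² = 490, A_1A_3² = 325, A_2A_3² = 605.
Since A_2A_3² = 605 < 490 + 325 = 815, the triangle is acute, so the smallest enclosing circle is the circumcircle.
Circumcentre = (1.5, 2.5), r² = 162.5.
Centre = (1.5, 2.5).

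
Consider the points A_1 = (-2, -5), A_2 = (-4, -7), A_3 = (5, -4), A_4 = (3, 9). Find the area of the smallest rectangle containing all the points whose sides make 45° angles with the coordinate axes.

In coordinates u = x + y, v = x − y the rectangle is axis-aligned; the map (x,y)→(u,v) scales areas by 2.
u-values: -7, -11, 1, 12; range = 12 − (-11) = 23.
v-values: 3, 3, 9, -6; range = 9 − (-6) = 15.
Area = (23 × 15) / 2 = 172.5.

172.5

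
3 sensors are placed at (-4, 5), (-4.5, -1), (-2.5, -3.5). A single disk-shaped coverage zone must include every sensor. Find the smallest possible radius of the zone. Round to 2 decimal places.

4.32

Call the three points A, B, C in the order given.
Side lengths²: AB² = 36.25, AC² = 74.5, BC² = 10.25.
Since AC² = 74.5 ≥ 36.25 + 10.25 = 46.5, the angle opposite AC is not acute, so the smallest enclosing circle has AC as diameter.
Centre = midpoint of AC = (-3.25, 0.75), r² = 74.5/4 = 18.625.
r = √(18.625) ≈ 4.32.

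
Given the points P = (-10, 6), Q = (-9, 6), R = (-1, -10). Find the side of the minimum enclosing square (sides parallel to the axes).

16

The bounding box has width 9 and height 16.
An axis-aligned square enclosing the set must have side ≥ max(width, height).
So the minimum side is max(9, 16) = 16.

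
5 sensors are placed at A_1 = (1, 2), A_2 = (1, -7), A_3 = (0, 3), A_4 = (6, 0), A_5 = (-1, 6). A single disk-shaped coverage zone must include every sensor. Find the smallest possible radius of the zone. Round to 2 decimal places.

6.58

The minimum enclosing circle of a finite set is fixed by two of the points (as a diameter) or three (as a circumcircle).
The farthest pair is A_2–A_5 with squared distance 173. The circle on this segment as diameter has centre (0, -0.5) and r² = 173/4 = 43.25.
Check A_1: distance² to centre = 7.25 ≤ 43.25, so it lies inside.
All remaining points lie in this disk, and no smaller disk contains both endpoints, so this is the minimum enclosing circle.
r = √(43.25) ≈ 6.58.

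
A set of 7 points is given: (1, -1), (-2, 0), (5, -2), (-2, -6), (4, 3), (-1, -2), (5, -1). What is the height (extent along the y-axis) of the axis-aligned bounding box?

max y = 3, min y = -6, so height = 9.

9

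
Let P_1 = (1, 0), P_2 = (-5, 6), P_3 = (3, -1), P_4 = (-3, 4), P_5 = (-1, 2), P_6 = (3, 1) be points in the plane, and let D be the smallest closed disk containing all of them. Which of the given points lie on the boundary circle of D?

The farthest pair is P_2–P_3 with squared distance 113. The circle on this segment as diameter has centre (-1, 2.5) and r² = 113/4 = 28.25.
Check P_1: distance² to centre = 10.25 ≤ 28.25, so it lies inside.
All remaining points lie in this disk, and no smaller disk contains both endpoints, so this is the minimum enclosing circle.
The points at distance exactly r from the centre are P_2, P_3 — 2 points.

P_2, P_3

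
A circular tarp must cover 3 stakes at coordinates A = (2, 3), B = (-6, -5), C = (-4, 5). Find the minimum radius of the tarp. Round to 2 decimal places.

5.70

Side lengths²: AB² = 128, AC² = 40, BC² = 104.
Since AB² = 128 < 104 + 40 = 144, the triangle is acute, so the smallest enclosing circle is the circumcircle.
Circumcentre = (-2.5, -0.5), r² = 32.5.
r = √(32.5) ≈ 5.70.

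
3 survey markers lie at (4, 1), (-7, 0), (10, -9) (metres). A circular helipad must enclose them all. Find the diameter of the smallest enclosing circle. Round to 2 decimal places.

Call the three points A, B, C in the order given.
Side lengths²: AB² = 122, AC² = 136, BC² = 370.
Since BC² = 370 ≥ 136 + 122 = 258, the angle opposite BC is not acute, so the smallest enclosing circle has BC as diameter.
Centre = midpoint of BC = (1.5, -4.5), r² = 370/4 = 92.5.
Diameter = 2r = 2√(92.5) ≈ 19.24.

19.24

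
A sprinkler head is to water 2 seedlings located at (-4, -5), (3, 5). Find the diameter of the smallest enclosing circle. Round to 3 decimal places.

The smallest circle enclosing two points has them as diameter endpoints.
Centre = midpoint = (-0.5, 0); r² = |(-4, -5)−(3, 5)|²/4 = 149/4 = 37.25.
Diameter = 2r = 2√(37.25) ≈ 12.207.

12.207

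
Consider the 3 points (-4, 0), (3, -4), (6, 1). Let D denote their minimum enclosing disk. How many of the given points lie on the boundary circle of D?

Call the three points A, B, C in the order given.
Side lengths²: AB² = 65, AC² = 101, BC² = 34.
Since AC² = 101 ≥ 65 + 34 = 99, the angle opposite AC is not acute, so the smallest enclosing circle has AC as diameter.
Centre = midpoint of AC = (1, 0.5), r² = 101/4 = 25.25.
The points at distance exactly r from the centre are (-4, 0), (6, 1) — 2 points.

2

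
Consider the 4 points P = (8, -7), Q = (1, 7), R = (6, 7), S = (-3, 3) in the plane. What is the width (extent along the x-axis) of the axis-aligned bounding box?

11

max x = 8, min x = -3, so width = 11.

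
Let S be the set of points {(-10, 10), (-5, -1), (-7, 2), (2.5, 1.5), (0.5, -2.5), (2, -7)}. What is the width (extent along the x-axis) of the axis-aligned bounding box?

max x = 2.5, min x = -10, so width = 12.5.

12.5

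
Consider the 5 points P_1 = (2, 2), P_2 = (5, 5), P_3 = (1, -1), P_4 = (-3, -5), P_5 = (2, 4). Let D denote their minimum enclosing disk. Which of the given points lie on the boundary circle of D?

The farthest pair is P_2–P_4 with squared distance 164. The circle on this segment as diameter has centre (1, 0) and r² = 164/4 = 41.
Check P_1: distance² to centre = 5 ≤ 41, so it lies inside.
All remaining points lie in this disk, and no smaller disk contains both endpoints, so this is the minimum enclosing circle.
The points at distance exactly r from the centre are P_2, P_4 — 2 points.

P_2, P_4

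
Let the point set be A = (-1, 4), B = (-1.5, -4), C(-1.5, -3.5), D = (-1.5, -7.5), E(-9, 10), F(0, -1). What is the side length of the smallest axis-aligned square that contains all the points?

The bounding box has width 9 and height 17.5.
An axis-aligned square enclosing the set must have side ≥ max(width, height).
So the minimum side is max(9, 17.5) = 17.5.

17.5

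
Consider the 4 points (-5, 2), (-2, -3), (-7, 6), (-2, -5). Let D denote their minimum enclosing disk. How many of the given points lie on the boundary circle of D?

2

By Welzl's lemma the MEC is supported by two points (diametrically opposite) or three points (on a circumcircle).
The farthest pair is (-7, 6)–(-2, -5) with squared distance 146. The circle on this segment as diameter has centre (-4.5, 0.5) and r² = 146/4 = 36.5.
Check (-5, 2): distance² to centre = 2.5 ≤ 36.5, so it lies inside.
All remaining points lie in this disk, and no smaller disk contains both endpoints, so this is the minimum enclosing circle.
The points at distance exactly r from the centre are (-7, 6), (-2, -5) — 2 points.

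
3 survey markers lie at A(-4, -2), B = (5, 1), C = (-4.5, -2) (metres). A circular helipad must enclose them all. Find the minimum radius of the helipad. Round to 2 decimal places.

Side lengths²: AB² = 90, AC² = 0.25, BC² = 99.25.
Since BC² = 99.25 ≥ 90 + 0.25 = 90.25, the angle opposite BC is not acute, so the smallest enclosing circle has BC as diameter.
Centre = midpoint of BC = (0.25, -0.5), r² = 99.25/4 = 24.8125.
r = √(24.8125) ≈ 4.98.

4.98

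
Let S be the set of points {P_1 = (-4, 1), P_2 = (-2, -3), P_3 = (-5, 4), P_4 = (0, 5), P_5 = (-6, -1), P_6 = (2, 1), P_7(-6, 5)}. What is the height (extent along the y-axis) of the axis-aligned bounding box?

max y = 5, min y = -3, so height = 8.

8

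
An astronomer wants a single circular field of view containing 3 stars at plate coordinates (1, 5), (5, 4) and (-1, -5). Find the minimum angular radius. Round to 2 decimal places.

5.41

Call the three points A, B, C in the order given.
Side lengths²: AB² = 17, AC² = 104, BC² = 117.
Since BC² = 117 < 104 + 17 = 121, the triangle is acute, so the smallest enclosing circle is the circumcircle.
Circumcentre = (25/14, -5/14), r² = 2873/98.
r = √(2873/98) ≈ 5.41.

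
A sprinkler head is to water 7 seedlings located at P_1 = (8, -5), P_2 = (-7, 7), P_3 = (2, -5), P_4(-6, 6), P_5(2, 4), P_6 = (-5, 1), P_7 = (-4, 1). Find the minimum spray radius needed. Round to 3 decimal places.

9.605

By Welzl's lemma the MEC is supported by two points (diametrically opposite) or three points (on a circumcircle).
The farthest pair is P_1–P_2 with squared distance 369. The circle on this segment as diameter has centre (0.5, 1) and r² = 369/4 = 92.25.
Check P_3: distance² to centre = 38.25 ≤ 92.25, so it lies inside.
All remaining points lie in this disk, and no smaller disk contains both endpoints, so this is the minimum enclosing circle.
r = √(92.25) ≈ 9.605.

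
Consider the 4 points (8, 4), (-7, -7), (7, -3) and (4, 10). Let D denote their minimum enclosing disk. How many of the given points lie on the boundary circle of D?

2

The farthest pair is (-7, -7)–(4, 10) with squared distance 410. The circle on this segment as diameter has centre (-1.5, 1.5) and r² = 410/4 = 102.5.
Check (8, 4): distance² to centre = 96.5 ≤ 102.5, so it lies inside.
All remaining points lie in this disk, and no smaller disk contains both endpoints, so this is the minimum enclosing circle.
The points at distance exactly r from the centre are (-7, -7), (4, 10) — 2 points.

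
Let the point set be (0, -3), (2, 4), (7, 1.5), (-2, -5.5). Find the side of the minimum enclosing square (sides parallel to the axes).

9.5

The bounding box has width 9 and height 9.5.
An axis-aligned square enclosing the set must have side ≥ max(width, height).
So the minimum side is max(9, 9.5) = 9.5.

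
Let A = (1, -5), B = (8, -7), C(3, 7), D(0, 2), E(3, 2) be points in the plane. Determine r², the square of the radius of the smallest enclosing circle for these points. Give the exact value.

The farthest pair is B–C with squared distance 221. The circle on this segment as diameter has centre (5.5, 0) and r² = 221/4 = 55.25.
Check A: distance² to centre = 45.25 ≤ 55.25, so it lies inside.
All remaining points lie in this disk, and no smaller disk contains both endpoints, so this is the minimum enclosing circle.

55.25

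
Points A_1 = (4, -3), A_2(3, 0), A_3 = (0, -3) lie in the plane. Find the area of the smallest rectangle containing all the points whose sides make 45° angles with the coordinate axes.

In coordinates u = x + y, v = x − y the rectangle is axis-aligned; the map (x,y)→(u,v) scales areas by 2.
u-values: 1, 3, -3; range = 3 − (-3) = 6.
v-values: 7, 3, 3; range = 7 − 3 = 4.
Area = (6 × 4) / 2 = 12.

12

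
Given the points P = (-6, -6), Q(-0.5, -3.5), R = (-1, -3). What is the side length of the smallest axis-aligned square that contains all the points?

The bounding box has width 5.5 and height 3.
An axis-aligned square enclosing the set must have side ≥ max(width, height).
So the minimum side is max(5.5, 3) = 5.5.

5.5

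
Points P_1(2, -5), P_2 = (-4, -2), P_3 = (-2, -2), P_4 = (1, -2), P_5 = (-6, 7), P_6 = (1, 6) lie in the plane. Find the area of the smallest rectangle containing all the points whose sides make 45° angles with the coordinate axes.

130

In coordinates u = x + y, v = x − y the rectangle is axis-aligned; the map (x,y)→(u,v) scales areas by 2.
u-values: -3, -6, -4, -1, 1, 7; range = 7 − (-6) = 13.
v-values: 7, -2, 0, 3, -13, -5; range = 7 − (-13) = 20.
Area = (13 × 20) / 2 = 130.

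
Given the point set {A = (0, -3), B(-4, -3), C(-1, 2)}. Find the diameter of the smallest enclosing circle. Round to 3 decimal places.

5.946

Side lengths²: AB² = 16, AC² = 26, BC² = 34.
Since BC² = 34 < 26 + 16 = 42, the triangle is acute, so the smallest enclosing circle is the circumcircle.
Circumcentre = (-2, -0.8), r² = 8.84.
Diameter = 2r = 2√(8.84) ≈ 5.946.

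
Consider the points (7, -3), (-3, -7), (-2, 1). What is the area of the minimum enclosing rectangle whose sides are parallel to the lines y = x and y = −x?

In coordinates u = x + y, v = x − y the rectangle is axis-aligned; the map (x,y)→(u,v) scales areas by 2.
u-values: 4, -10, -1; range = 4 − (-10) = 14.
v-values: 10, 4, -3; range = 10 − (-3) = 13.
Area = (14 × 13) / 2 = 91.

91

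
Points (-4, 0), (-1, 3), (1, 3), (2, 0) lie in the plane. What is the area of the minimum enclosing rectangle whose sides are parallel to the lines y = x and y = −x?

In coordinates u = x + y, v = x − y the rectangle is axis-aligned; the map (x,y)→(u,v) scales areas by 2.
u-values: -4, 2, 4, 2; range = 4 − (-4) = 8.
v-values: -4, -4, -2, 2; range = 2 − (-4) = 6.
Area = (8 × 6) / 2 = 24.

24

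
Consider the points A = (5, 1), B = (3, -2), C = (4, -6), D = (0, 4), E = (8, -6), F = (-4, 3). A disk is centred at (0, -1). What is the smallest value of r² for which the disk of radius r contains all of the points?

89

The required radius is the distance from (0, -1) to the farthest point.
Squared distances: 29, 10, 41, 25, 89, 32.
Maximum is 89, attained at E.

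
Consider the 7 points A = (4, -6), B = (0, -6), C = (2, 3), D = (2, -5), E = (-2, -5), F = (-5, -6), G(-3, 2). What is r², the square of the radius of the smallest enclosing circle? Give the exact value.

5525/162

The minimum enclosing circle is determined by three boundary points: A, C, F.
Their circumcentre is (-0.5, -41/18) with r² = 5525/162.
The farthest remaining point G is at distance² 3977/162 ≤ 5525/162.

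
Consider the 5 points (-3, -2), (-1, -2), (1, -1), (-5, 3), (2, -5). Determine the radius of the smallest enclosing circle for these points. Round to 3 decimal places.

A smallest enclosing disk is always determined by at most three of the input points on its boundary.
The farthest pair is (-5, 3)–(2, -5) with squared distance 113. The circle on this segment as diameter has centre (-1.5, -1) and r² = 113/4 = 28.25.
Check (-3, -2): distance² to centre = 3.25 ≤ 28.25, so it lies inside.
All remaining points lie in this disk, and no smaller disk contains both endpoints, so this is the minimum enclosing circle.
r = √(28.25) ≈ 5.315.

5.315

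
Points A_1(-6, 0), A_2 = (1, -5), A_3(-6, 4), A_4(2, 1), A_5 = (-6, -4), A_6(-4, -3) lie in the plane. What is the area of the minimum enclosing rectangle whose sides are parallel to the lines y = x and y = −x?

In coordinates u = x + y, v = x − y the rectangle is axis-aligned; the map (x,y)→(u,v) scales areas by 2.
u-values: -6, -4, -2, 3, -10, -7; range = 3 − (-10) = 13.
v-values: -6, 6, -10, 1, -2, -1; range = 6 − (-10) = 16.
Area = (13 × 16) / 2 = 104.

104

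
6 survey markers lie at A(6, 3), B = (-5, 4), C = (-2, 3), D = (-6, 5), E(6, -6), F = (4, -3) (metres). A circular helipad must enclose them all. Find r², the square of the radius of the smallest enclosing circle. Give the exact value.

By Welzl's lemma the MEC is supported by two points (diametrically opposite) or three points (on a circumcircle).
The farthest pair is D–E with squared distance 265. The circle on this segment as diameter has centre (0, -0.5) and r² = 265/4 = 66.25.
Check A: distance² to centre = 48.25 ≤ 66.25, so it lies inside.
All remaining points lie in this disk, and no smaller disk contains both endpoints, so this is the minimum enclosing circle.

66.25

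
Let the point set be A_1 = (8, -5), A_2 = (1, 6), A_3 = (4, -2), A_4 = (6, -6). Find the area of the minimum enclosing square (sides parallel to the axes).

The bounding box has width 7 and height 12.
An axis-aligned square enclosing the set must have side ≥ max(width, height).
So the minimum side is max(7, 12) = 12.
Area = 12² = 144.

144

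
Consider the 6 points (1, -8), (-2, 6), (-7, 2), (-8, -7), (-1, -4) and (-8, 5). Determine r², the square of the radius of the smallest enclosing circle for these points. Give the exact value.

62.5

The minimum enclosing circle of a finite set is fixed by two of the points (as a diameter) or three (as a circumcircle).
The farthest pair is (1, -8)–(-8, 5) with squared distance 250. The circle on this segment as diameter has centre (-3.5, -1.5) and r² = 250/4 = 62.5.
Check (-2, 6): distance² to centre = 58.5 ≤ 62.5, so it lies inside.
All remaining points lie in this disk, and no smaller disk contains both endpoints, so this is the minimum enclosing circle.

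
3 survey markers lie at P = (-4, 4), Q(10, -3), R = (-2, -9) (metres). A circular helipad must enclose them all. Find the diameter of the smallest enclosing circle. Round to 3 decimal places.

16.441

Side lengths²: PQ² = 245, PR² = 173, QR² = 180.
Since PQ² = 245 < 180 + 173 = 353, the triangle is acute, so the smallest enclosing circle is the circumcircle.
Circumcentre = (1.875, -1.75), r² = 67.578125.
Diameter = 2r = 2√(67.578125) ≈ 16.441.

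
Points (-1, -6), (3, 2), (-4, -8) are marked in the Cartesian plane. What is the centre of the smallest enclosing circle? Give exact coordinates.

Call the three points A, B, C in the order given.
Side lengths²: AB² = 80, AC² = 13, BC² = 149.
Since BC² = 149 ≥ 80 + 13 = 93, the angle opposite BC is not acute, so the smallest enclosing circle has BC as diameter.
Centre = midpoint of BC = (-0.5, -3), r² = 149/4 = 37.25.
Centre = (-0.5, -3).

(-0.5, -3)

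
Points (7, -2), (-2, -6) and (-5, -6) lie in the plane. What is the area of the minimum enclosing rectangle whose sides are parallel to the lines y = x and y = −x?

In coordinates u = x + y, v = x − y the rectangle is axis-aligned; the map (x,y)→(u,v) scales areas by 2.
u-values: 5, -8, -11; range = 5 − (-11) = 16.
v-values: 9, 4, 1; range = 9 − 1 = 8.
Area = (16 × 8) / 2 = 64.

64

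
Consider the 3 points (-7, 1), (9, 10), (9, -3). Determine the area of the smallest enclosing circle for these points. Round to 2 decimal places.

Call the three points A, B, C in the order given.
Side lengths²: AB² = 337, AC² = 272, BC² = 169.
Since AB² = 337 < 272 + 169 = 441, the triangle is acute, so the smallest enclosing circle is the circumcircle.
Circumcentre = (2.125, 3.5), r² = 89.515625.
Area = π·r² = π·89.515625 ≈ 281.22.

281.22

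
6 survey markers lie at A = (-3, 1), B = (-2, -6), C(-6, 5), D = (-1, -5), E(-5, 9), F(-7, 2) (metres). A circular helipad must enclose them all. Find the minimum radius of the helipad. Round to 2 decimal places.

The minimum enclosing circle of a finite set is fixed by two of the points (as a diameter) or three (as a circumcircle).
The farthest pair is B–E with squared distance 234. The circle on this segment as diameter has centre (-3.5, 1.5) and r² = 234/4 = 58.5.
Check A: distance² to centre = 0.5 ≤ 58.5, so it lies inside.
All remaining points lie in this disk, and no smaller disk contains both endpoints, so this is the minimum enclosing circle.
r = √(58.5) ≈ 7.65.

7.65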